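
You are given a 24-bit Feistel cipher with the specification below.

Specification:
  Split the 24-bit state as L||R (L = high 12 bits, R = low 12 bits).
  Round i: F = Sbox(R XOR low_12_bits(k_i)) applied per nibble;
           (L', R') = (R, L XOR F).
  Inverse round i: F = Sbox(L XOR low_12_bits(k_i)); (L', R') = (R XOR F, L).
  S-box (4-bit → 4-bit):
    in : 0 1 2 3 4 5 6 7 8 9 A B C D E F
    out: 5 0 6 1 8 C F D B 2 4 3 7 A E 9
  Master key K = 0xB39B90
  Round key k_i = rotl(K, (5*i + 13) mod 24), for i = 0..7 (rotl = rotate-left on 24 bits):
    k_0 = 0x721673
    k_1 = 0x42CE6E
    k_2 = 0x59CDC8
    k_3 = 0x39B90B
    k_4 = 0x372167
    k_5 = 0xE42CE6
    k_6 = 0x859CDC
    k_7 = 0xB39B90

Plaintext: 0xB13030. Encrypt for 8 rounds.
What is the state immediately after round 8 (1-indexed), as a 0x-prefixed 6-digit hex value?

s_0 = plaintext = 0xB13030
s_1 = Round(s_0, k_0) = 0x030492
s_2 = Round(s_1, k_1) = 0x4924A7
s_3 = Round(s_2, k_2) = 0x4A766B
s_4 = Round(s_3, k_3) = 0x66BD52
s_5 = Round(s_4, k_4) = 0xD52177
s_6 = Round(s_5, k_5) = 0x177772
s_7 = Round(s_6, k_6) = 0x772239
s_8 = Round(s_7, k_7) = 0x239530

0x239530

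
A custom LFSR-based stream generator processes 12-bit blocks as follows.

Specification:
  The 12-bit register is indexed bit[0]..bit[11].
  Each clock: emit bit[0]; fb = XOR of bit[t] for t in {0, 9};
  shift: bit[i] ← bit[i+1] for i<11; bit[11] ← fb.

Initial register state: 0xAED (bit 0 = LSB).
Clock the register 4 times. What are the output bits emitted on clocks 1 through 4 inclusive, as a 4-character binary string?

1011

reg_0 = 0xAED
clock 1: out=1, reg = 0x576
clock 2: out=0, reg = 0x2BB
clock 3: out=1, reg = 0x15D
clock 4: out=1, reg = 0x8AE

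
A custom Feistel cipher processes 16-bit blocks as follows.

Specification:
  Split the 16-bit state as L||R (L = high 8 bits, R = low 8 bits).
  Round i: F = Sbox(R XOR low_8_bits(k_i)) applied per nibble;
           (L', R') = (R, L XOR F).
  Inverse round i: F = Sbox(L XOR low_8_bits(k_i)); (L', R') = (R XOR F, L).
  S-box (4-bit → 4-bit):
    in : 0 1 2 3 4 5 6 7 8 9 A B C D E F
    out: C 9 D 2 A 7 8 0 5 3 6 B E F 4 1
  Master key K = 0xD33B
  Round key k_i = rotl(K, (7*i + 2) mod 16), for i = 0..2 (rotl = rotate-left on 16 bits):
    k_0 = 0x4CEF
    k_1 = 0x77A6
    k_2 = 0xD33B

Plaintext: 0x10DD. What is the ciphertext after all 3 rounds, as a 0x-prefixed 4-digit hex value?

s_0 = plaintext = 0x10DD
s_1 = Round(s_0, k_0) = 0xDD3D
s_2 = Round(s_1, k_1) = 0x3DE6
s_3 = Round(s_2, k_2) = 0xE6C2

0xE6C2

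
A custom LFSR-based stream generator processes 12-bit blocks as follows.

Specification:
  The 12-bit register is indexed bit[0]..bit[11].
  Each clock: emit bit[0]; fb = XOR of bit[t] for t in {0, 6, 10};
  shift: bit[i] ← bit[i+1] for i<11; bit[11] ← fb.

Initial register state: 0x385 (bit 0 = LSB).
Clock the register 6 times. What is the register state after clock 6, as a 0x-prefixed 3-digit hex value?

0x5CE

reg_0 = 0x385
clock 1: out=1, reg = 0x9C2
clock 2: out=0, reg = 0xCE1
clock 3: out=1, reg = 0xE70
clock 4: out=0, reg = 0x738
clock 5: out=0, reg = 0xB9C
clock 6: out=0, reg = 0x5CE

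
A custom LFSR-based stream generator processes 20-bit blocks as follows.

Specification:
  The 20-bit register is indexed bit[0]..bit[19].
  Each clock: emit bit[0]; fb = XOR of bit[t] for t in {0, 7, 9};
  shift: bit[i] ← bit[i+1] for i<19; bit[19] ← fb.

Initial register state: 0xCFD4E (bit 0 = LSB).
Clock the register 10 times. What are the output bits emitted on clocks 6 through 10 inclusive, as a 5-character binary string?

reg_0 = 0xCFD4E
clock 1: out=0, reg = 0x67EA7
clock 2: out=1, reg = 0xB3F53
clock 3: out=1, reg = 0x59FA9
clock 4: out=1, reg = 0xACFD4
clock 5: out=0, reg = 0x567EA
clock 6: out=0, reg = 0x2B3F5
clock 7: out=1, reg = 0x959FA
clock 8: out=0, reg = 0xCACFD
clock 9: out=1, reg = 0x6567E
clock 10: out=0, reg = 0xB2B3F

01010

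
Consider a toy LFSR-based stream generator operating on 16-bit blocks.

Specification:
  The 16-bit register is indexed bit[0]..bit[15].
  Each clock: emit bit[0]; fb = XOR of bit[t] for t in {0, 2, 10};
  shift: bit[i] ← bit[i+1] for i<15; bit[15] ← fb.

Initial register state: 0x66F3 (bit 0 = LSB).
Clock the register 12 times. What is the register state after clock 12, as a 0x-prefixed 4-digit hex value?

0xAD66

reg_0 = 0x66F3
clock 1: out=1, reg = 0x3379
clock 2: out=1, reg = 0x99BC
clock 3: out=0, reg = 0xCCDE
clock 4: out=0, reg = 0x666F
clock 5: out=1, reg = 0xB337
clock 6: out=1, reg = 0x599B
clock 7: out=1, reg = 0xACCD
clock 8: out=1, reg = 0xD666
clock 9: out=0, reg = 0x6B33
clock 10: out=1, reg = 0xB599
clock 11: out=1, reg = 0x5ACC
clock 12: out=0, reg = 0xAD66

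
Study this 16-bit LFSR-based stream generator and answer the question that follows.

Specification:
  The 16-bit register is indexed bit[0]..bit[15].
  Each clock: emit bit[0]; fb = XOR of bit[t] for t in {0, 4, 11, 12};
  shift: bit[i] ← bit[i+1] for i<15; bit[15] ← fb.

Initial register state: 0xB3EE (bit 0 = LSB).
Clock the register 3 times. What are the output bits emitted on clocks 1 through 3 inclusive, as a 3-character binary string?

011

reg_0 = 0xB3EE
clock 1: out=0, reg = 0xD9F7
clock 2: out=1, reg = 0x6CFB
clock 3: out=1, reg = 0xB67D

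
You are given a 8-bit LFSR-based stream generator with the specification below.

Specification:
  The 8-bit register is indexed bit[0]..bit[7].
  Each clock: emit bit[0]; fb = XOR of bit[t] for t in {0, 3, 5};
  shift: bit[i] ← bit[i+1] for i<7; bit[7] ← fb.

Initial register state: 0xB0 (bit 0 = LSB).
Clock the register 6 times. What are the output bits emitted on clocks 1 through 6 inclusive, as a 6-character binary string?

000011

reg_0 = 0xB0
clock 1: out=0, reg = 0xD8
clock 2: out=0, reg = 0xEC
clock 3: out=0, reg = 0x76
clock 4: out=0, reg = 0xBB
clock 5: out=1, reg = 0xDD
clock 6: out=1, reg = 0x6E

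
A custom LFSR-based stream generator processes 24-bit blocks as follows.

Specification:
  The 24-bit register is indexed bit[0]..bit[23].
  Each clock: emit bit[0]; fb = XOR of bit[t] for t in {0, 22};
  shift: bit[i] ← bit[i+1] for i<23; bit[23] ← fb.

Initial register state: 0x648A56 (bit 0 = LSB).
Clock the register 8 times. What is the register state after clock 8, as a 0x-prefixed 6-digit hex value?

0xBB648A

reg_0 = 0x648A56
clock 1: out=0, reg = 0xB2452B
clock 2: out=1, reg = 0xD92295
clock 3: out=1, reg = 0x6C914A
clock 4: out=0, reg = 0xB648A5
clock 5: out=1, reg = 0xDB2452
clock 6: out=0, reg = 0xED9229
clock 7: out=1, reg = 0x76C914
clock 8: out=0, reg = 0xBB648A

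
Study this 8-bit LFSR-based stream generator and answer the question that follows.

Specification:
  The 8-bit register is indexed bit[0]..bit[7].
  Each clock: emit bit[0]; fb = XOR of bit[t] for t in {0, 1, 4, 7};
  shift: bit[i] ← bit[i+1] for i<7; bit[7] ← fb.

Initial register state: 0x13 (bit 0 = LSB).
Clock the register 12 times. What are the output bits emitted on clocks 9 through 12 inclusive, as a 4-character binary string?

reg_0 = 0x13
clock 1: out=1, reg = 0x89
clock 2: out=1, reg = 0x44
clock 3: out=0, reg = 0x22
clock 4: out=0, reg = 0x91
clock 5: out=1, reg = 0xC8
clock 6: out=0, reg = 0xE4
clock 7: out=0, reg = 0xF2
clock 8: out=0, reg = 0xF9
clock 9: out=1, reg = 0xFC
clock 10: out=0, reg = 0x7E
clock 11: out=0, reg = 0x3F
clock 12: out=1, reg = 0x9F

1001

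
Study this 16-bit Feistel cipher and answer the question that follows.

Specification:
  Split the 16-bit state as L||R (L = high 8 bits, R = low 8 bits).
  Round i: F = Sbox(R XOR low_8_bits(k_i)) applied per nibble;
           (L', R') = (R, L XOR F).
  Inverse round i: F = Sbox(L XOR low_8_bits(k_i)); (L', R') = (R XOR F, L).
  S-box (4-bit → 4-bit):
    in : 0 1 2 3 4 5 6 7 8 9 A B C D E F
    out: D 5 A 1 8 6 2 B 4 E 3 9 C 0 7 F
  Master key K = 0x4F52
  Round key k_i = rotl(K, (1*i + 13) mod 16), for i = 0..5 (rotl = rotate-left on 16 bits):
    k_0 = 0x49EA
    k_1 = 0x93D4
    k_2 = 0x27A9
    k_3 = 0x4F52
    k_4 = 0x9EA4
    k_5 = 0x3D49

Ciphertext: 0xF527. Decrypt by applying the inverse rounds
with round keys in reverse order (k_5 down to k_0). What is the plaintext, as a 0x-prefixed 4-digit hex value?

s_0 = ciphertext = 0xF527
s_1 = InvRound(s_0, k_5) = 0xBBF5
s_2 = InvRound(s_1, k_4) = 0xAABB
s_3 = InvRound(s_2, k_3) = 0x4FAA
s_4 = InvRound(s_3, k_2) = 0xD84F
s_5 = InvRound(s_4, k_1) = 0x93D8
s_6 = InvRound(s_5, k_0) = 0x6693

0x6693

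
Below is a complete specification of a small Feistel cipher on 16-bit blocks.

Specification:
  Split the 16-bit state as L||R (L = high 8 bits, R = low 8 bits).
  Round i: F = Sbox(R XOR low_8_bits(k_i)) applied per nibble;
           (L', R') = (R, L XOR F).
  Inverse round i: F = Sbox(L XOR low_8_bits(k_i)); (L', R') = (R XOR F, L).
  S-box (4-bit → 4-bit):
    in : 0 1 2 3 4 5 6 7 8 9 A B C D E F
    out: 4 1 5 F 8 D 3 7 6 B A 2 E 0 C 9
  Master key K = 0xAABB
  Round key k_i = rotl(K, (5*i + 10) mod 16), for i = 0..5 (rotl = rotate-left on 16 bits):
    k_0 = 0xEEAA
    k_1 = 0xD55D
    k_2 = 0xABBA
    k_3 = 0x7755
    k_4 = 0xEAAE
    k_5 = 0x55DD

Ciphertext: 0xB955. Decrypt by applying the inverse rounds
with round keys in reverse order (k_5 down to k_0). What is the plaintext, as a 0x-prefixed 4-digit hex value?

0x4602

s_0 = ciphertext = 0xB955
s_1 = InvRound(s_0, k_5) = 0x6DB9
s_2 = InvRound(s_1, k_4) = 0x566D
s_3 = InvRound(s_2, k_3) = 0x2256
s_4 = InvRound(s_3, k_2) = 0xE022
s_5 = InvRound(s_4, k_1) = 0x02E0
s_6 = InvRound(s_5, k_0) = 0x4602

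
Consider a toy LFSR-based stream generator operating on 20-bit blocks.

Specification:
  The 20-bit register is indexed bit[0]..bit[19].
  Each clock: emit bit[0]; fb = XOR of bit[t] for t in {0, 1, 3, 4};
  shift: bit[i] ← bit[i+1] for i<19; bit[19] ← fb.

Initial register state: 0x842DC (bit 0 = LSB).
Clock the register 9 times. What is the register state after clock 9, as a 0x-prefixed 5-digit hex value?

0xE2421

reg_0 = 0x842DC
clock 1: out=0, reg = 0x4216E
clock 2: out=0, reg = 0x210B7
clock 3: out=1, reg = 0x9085B
clock 4: out=1, reg = 0x4842D
clock 5: out=1, reg = 0x24216
clock 6: out=0, reg = 0x1210B
clock 7: out=1, reg = 0x89085
clock 8: out=1, reg = 0xC4842
clock 9: out=0, reg = 0xE2421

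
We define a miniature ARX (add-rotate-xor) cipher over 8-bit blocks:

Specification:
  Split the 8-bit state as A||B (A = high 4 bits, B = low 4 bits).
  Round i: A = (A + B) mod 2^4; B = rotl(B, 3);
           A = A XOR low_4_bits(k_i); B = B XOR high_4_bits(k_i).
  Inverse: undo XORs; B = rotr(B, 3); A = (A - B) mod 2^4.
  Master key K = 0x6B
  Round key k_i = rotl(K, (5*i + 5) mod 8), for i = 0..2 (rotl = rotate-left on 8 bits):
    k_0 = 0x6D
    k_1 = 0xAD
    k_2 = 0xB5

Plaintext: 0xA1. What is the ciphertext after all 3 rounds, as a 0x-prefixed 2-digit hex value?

s_0 = plaintext = 0xA1
s_1 = Round(s_0, k_0) = 0x6E
s_2 = Round(s_1, k_1) = 0x9D
s_3 = Round(s_2, k_2) = 0x35

0x35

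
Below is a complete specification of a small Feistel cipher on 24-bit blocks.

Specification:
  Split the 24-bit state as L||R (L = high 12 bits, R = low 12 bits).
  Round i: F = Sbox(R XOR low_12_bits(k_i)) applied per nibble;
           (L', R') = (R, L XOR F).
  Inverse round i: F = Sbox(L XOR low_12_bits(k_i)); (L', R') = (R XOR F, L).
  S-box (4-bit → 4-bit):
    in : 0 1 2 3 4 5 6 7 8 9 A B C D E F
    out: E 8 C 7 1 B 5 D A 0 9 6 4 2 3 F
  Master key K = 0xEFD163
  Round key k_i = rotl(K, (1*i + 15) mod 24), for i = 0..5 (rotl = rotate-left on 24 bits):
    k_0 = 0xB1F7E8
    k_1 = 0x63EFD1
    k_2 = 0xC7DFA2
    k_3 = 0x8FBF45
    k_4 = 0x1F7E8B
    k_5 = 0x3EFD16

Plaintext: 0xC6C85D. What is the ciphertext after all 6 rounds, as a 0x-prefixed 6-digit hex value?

0x5B50B9

s_0 = plaintext = 0xC6C85D
s_1 = Round(s_0, k_0) = 0x85D307
s_2 = Round(s_1, k_1) = 0x307C78
s_3 = Round(s_2, k_2) = 0xC7842E
s_4 = Round(s_3, k_3) = 0x42EA2E
s_5 = Round(s_4, k_4) = 0xA2E5B5
s_6 = Round(s_5, k_5) = 0x5B50B9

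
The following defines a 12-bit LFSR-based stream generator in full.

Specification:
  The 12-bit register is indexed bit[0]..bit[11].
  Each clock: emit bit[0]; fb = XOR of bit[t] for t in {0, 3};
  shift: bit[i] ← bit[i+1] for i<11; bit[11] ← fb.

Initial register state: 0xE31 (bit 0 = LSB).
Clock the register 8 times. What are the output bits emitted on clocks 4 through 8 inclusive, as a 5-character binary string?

01100

reg_0 = 0xE31
clock 1: out=1, reg = 0xF18
clock 2: out=0, reg = 0xF8C
clock 3: out=0, reg = 0xFC6
clock 4: out=0, reg = 0x7E3
clock 5: out=1, reg = 0xBF1
clock 6: out=1, reg = 0xDF8
clock 7: out=0, reg = 0xEFC
clock 8: out=0, reg = 0xF7E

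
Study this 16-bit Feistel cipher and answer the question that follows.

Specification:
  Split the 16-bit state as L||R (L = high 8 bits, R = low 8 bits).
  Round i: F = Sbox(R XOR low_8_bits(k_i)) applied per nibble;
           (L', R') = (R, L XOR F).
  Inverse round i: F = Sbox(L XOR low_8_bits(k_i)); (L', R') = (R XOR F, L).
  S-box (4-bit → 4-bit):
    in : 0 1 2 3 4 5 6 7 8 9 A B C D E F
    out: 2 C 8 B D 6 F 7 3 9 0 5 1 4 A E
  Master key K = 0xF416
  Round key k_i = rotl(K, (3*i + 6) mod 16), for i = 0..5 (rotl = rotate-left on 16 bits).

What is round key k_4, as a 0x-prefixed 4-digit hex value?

0xD05B

K = 0xF416
k_0 = rotl(K, (3*0+6) mod 16) = rotl(K, 6) = 0x05BD
k_1 = rotl(K, (3*1+6) mod 16) = rotl(K, 9) = 0x2DE8
k_2 = rotl(K, (3*2+6) mod 16) = rotl(K, 12) = 0x6F41
k_3 = rotl(K, (3*3+6) mod 16) = rotl(K, 15) = 0x7A0B
k_4 = rotl(K, (3*4+6) mod 16) = rotl(K, 2) = 0xD05B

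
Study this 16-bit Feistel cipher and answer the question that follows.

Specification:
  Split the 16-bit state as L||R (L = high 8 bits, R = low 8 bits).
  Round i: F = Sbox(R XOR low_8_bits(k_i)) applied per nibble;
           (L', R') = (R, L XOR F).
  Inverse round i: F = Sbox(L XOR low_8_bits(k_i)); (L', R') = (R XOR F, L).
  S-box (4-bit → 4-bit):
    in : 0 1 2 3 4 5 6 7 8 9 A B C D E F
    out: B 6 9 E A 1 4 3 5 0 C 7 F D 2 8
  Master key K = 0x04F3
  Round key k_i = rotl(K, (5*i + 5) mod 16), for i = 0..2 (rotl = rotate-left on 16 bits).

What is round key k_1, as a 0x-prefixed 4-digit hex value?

K = 0x04F3
k_0 = rotl(K, (5*0+5) mod 16) = rotl(K, 5) = 0x9E60
k_1 = rotl(K, (5*1+5) mod 16) = rotl(K, 10) = 0xCC13

0xCC13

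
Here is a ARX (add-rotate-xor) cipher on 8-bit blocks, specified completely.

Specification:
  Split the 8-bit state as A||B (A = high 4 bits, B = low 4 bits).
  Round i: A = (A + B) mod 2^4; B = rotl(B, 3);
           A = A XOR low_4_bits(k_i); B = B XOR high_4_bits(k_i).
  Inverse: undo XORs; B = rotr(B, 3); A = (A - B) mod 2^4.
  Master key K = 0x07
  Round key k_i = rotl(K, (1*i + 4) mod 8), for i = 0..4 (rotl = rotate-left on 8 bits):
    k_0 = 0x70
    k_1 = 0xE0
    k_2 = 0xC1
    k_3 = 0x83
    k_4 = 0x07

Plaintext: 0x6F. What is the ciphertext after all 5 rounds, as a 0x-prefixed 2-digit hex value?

s_0 = plaintext = 0x6F
s_1 = Round(s_0, k_0) = 0x58
s_2 = Round(s_1, k_1) = 0xDA
s_3 = Round(s_2, k_2) = 0x69
s_4 = Round(s_3, k_3) = 0xC4
s_5 = Round(s_4, k_4) = 0x72

0x72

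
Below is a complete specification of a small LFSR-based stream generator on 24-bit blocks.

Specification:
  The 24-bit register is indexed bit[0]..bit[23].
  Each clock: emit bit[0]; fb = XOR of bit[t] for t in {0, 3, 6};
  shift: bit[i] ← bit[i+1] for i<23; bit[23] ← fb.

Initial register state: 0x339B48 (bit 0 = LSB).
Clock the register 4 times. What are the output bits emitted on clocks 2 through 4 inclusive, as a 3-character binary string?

reg_0 = 0x339B48
clock 1: out=0, reg = 0x19CDA4
clock 2: out=0, reg = 0x0CE6D2
clock 3: out=0, reg = 0x867369
clock 4: out=1, reg = 0xC339B4

001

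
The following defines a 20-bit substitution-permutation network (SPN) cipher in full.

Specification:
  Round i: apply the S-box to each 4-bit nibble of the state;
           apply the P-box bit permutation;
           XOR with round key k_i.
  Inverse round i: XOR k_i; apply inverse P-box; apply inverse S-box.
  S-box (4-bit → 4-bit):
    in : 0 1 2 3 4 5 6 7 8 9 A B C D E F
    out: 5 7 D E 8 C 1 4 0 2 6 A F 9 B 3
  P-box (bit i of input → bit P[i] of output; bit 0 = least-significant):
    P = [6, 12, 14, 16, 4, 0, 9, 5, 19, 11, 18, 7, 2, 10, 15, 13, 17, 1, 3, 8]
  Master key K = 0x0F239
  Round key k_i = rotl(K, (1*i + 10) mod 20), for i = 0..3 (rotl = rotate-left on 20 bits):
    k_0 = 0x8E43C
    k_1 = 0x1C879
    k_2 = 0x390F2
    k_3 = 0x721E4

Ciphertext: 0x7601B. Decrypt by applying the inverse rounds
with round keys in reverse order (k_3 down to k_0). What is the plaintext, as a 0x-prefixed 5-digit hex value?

0x9247E

s_0 = ciphertext = 0x7601B
s_1 = InvRound(s_0, k_3) = 0x364E0
s_2 = InvRound(s_1, k_2) = 0x9386A
s_3 = InvRound(s_2, k_1) = 0x956FA
s_4 = InvRound(s_3, k_0) = 0x9247E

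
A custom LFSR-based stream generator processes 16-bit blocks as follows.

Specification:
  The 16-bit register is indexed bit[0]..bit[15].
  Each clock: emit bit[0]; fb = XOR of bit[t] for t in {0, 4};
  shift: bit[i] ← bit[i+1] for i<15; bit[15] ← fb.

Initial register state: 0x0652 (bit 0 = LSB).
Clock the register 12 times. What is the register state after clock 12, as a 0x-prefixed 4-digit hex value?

0x6370

reg_0 = 0x0652
clock 1: out=0, reg = 0x8329
clock 2: out=1, reg = 0xC194
clock 3: out=0, reg = 0xE0CA
clock 4: out=0, reg = 0x7065
clock 5: out=1, reg = 0xB832
clock 6: out=0, reg = 0xDC19
clock 7: out=1, reg = 0x6E0C
clock 8: out=0, reg = 0x3706
clock 9: out=0, reg = 0x1B83
clock 10: out=1, reg = 0x8DC1
clock 11: out=1, reg = 0xC6E0
clock 12: out=0, reg = 0x6370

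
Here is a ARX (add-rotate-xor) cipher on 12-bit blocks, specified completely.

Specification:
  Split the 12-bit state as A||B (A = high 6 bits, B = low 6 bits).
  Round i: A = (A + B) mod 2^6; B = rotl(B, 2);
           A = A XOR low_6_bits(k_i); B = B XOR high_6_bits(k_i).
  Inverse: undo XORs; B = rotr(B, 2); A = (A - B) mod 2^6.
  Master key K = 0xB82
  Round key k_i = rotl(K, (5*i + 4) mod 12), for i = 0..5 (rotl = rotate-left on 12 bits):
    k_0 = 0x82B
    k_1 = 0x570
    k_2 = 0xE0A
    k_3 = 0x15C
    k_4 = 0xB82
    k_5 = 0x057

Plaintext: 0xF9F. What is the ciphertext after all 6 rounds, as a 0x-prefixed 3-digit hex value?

s_0 = plaintext = 0xF9F
s_1 = Round(s_0, k_0) = 0xD9D
s_2 = Round(s_1, k_1) = 0x8E0
s_3 = Round(s_2, k_2) = 0x27A
s_4 = Round(s_3, k_3) = 0x7EE
s_5 = Round(s_4, k_4) = 0x3D4
s_6 = Round(s_5, k_5) = 0xD10

0xD10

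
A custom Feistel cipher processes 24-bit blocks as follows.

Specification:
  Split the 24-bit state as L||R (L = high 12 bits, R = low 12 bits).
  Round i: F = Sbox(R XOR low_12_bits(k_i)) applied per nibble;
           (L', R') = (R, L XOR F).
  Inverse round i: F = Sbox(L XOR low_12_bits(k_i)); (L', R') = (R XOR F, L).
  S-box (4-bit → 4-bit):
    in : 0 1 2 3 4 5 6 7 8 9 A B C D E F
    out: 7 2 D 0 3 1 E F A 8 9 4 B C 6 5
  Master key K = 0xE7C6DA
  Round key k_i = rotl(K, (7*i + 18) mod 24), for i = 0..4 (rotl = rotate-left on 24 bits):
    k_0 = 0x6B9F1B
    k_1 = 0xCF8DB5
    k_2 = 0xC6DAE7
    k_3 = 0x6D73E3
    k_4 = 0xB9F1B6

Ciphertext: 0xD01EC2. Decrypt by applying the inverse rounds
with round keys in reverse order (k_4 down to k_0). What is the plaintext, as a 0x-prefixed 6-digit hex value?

0x9424D2

s_0 = ciphertext = 0xD01EC2
s_1 = InvRound(s_0, k_4) = 0x58DD01
s_2 = InvRound(s_1, k_3) = 0x3E758D
s_3 = InvRound(s_2, k_2) = 0xDFA3E7
s_4 = InvRound(s_3, k_1) = 0x4D2DFA
s_5 = InvRound(s_4, k_0) = 0x9424D2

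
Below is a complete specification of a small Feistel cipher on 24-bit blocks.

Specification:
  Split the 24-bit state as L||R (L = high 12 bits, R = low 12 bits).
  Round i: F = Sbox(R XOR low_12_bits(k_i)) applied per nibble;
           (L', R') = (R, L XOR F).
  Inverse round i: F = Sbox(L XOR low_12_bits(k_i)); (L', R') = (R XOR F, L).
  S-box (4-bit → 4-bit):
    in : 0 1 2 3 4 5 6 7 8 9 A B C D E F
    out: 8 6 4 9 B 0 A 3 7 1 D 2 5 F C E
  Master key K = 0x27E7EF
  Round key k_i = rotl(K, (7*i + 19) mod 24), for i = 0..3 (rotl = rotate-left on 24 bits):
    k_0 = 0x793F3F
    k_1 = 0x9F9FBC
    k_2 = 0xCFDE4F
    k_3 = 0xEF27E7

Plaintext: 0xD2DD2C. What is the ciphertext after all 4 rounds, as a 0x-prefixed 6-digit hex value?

s_0 = plaintext = 0xD2DD2C
s_1 = Round(s_0, k_0) = 0xD2C944
s_2 = Round(s_1, k_1) = 0x9447CB
s_3 = Round(s_2, k_2) = 0x7CB83F
s_4 = Round(s_3, k_3) = 0x83F93C

0x83F93C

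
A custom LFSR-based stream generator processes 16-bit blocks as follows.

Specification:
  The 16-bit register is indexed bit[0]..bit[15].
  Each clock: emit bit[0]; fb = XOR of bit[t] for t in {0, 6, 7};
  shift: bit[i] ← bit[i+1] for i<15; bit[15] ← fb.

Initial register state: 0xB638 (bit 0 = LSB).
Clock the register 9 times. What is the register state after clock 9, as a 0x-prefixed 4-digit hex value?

0xC65B

reg_0 = 0xB638
clock 1: out=0, reg = 0x5B1C
clock 2: out=0, reg = 0x2D8E
clock 3: out=0, reg = 0x96C7
clock 4: out=1, reg = 0xCB63
clock 5: out=1, reg = 0x65B1
clock 6: out=1, reg = 0x32D8
clock 7: out=0, reg = 0x196C
clock 8: out=0, reg = 0x8CB6
clock 9: out=0, reg = 0xC65B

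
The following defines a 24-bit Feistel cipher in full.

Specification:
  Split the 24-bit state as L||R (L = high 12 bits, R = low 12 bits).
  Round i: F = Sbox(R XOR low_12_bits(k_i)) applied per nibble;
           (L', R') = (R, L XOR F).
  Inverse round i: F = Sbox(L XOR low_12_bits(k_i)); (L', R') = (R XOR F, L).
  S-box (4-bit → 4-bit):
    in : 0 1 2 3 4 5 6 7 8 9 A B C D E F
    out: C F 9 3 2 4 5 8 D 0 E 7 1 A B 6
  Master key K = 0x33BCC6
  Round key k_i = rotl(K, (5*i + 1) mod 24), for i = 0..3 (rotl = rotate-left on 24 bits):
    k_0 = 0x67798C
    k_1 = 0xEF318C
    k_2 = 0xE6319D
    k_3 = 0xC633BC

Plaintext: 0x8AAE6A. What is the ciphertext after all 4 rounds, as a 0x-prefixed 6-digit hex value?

s_0 = plaintext = 0x8AAE6A
s_1 = Round(s_0, k_0) = 0xE6A01F
s_2 = Round(s_1, k_1) = 0x01F169
s_3 = Round(s_2, k_2) = 0x169C7D
s_4 = Round(s_3, k_3) = 0xC7D776

0xC7D776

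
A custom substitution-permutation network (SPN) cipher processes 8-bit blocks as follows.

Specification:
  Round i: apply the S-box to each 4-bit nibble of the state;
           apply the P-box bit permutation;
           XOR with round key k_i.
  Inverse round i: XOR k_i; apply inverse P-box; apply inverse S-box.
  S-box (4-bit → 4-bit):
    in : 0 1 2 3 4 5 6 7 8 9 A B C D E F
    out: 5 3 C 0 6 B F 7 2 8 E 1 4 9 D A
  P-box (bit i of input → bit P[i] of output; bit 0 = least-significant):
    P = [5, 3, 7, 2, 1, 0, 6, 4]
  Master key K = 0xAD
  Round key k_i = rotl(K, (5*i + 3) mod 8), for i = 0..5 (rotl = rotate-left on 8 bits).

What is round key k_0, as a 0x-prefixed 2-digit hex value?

K = 0xAD
k_0 = rotl(K, (5*0+3) mod 8) = rotl(K, 3) = 0x6D

0x6D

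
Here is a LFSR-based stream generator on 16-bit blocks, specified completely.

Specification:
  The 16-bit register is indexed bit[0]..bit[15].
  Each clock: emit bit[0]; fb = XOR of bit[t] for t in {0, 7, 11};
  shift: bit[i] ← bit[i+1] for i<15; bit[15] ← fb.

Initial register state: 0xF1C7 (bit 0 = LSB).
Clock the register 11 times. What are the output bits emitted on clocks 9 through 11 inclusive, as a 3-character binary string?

reg_0 = 0xF1C7
clock 1: out=1, reg = 0x78E3
clock 2: out=1, reg = 0xBC71
clock 3: out=1, reg = 0x5E38
clock 4: out=0, reg = 0xAF1C
clock 5: out=0, reg = 0xD78E
clock 6: out=0, reg = 0xEBC7
clock 7: out=1, reg = 0xF5E3
clock 8: out=1, reg = 0x7AF1
clock 9: out=1, reg = 0xBD78
clock 10: out=0, reg = 0xDEBC
clock 11: out=0, reg = 0x6F5E

100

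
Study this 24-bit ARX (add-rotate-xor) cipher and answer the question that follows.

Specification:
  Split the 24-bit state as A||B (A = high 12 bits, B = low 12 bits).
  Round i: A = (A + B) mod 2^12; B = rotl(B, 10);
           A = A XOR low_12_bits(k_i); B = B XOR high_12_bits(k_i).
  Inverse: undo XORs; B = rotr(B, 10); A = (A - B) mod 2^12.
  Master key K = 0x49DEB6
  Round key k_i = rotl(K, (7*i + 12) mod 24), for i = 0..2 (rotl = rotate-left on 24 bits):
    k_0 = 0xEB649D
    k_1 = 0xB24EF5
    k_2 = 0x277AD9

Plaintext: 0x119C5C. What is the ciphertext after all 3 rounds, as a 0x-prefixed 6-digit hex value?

0xF11164

s_0 = plaintext = 0x119C5C
s_1 = Round(s_0, k_0) = 0x9E8DA1
s_2 = Round(s_1, k_1) = 0x97CC4C
s_3 = Round(s_2, k_2) = 0xF11164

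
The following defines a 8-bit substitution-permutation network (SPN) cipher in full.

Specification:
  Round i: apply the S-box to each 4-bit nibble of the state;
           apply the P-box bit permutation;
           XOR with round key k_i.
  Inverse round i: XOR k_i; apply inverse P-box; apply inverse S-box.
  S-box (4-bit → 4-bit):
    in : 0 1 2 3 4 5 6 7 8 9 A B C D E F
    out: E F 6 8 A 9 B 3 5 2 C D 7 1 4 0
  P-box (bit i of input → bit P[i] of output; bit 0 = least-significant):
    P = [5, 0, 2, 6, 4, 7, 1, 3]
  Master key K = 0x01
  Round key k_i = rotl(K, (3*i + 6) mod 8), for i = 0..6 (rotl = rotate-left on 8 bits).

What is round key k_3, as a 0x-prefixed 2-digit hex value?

0x80

K = 0x01
k_0 = rotl(K, (3*0+6) mod 8) = rotl(K, 6) = 0x40
k_1 = rotl(K, (3*1+6) mod 8) = rotl(K, 1) = 0x02
k_2 = rotl(K, (3*2+6) mod 8) = rotl(K, 4) = 0x10
k_3 = rotl(K, (3*3+6) mod 8) = rotl(K, 7) = 0x80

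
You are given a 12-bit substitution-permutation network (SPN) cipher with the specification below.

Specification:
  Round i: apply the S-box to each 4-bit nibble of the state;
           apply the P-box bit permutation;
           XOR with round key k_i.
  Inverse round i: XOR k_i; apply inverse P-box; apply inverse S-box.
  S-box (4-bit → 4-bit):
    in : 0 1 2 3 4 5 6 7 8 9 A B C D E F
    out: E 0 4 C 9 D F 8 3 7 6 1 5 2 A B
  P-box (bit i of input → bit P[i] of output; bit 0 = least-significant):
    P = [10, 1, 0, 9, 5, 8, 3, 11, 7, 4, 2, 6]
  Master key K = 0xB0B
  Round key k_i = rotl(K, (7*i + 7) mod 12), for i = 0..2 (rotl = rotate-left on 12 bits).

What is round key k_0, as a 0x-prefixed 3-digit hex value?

0x5D8

K = 0xB0B
k_0 = rotl(K, (7*0+7) mod 12) = rotl(K, 7) = 0x5D8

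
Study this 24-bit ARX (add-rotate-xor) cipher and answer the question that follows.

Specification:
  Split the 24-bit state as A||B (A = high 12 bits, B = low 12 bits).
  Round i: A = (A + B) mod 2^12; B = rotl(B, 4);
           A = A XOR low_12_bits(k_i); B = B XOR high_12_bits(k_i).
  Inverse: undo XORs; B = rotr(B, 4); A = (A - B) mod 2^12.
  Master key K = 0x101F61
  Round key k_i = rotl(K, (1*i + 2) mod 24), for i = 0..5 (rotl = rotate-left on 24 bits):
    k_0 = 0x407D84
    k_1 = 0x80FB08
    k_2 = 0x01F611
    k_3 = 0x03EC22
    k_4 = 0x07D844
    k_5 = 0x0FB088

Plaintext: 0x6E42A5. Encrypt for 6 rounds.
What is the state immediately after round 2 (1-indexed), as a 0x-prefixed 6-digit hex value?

s_0 = plaintext = 0x6E42A5
s_1 = Round(s_0, k_0) = 0x40DE55
s_2 = Round(s_1, k_1) = 0x96AD51
s_3 = Round(s_2, k_2) = 0x0AA502
s_4 = Round(s_3, k_3) = 0x98E01B
s_5 = Round(s_4, k_4) = 0x1ED1CD
s_6 = Round(s_5, k_5) = 0x332C2A

0x96AD51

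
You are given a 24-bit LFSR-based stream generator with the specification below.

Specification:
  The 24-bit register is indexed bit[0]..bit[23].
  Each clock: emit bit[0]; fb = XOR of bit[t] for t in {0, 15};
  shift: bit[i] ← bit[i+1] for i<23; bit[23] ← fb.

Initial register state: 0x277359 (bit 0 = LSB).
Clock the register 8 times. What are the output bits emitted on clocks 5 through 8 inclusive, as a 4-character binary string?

reg_0 = 0x277359
clock 1: out=1, reg = 0x93B9AC
clock 2: out=0, reg = 0xC9DCD6
clock 3: out=0, reg = 0xE4EE6B
clock 4: out=1, reg = 0x727735
clock 5: out=1, reg = 0xB93B9A
clock 6: out=0, reg = 0x5C9DCD
clock 7: out=1, reg = 0x2E4EE6
clock 8: out=0, reg = 0x172773

1010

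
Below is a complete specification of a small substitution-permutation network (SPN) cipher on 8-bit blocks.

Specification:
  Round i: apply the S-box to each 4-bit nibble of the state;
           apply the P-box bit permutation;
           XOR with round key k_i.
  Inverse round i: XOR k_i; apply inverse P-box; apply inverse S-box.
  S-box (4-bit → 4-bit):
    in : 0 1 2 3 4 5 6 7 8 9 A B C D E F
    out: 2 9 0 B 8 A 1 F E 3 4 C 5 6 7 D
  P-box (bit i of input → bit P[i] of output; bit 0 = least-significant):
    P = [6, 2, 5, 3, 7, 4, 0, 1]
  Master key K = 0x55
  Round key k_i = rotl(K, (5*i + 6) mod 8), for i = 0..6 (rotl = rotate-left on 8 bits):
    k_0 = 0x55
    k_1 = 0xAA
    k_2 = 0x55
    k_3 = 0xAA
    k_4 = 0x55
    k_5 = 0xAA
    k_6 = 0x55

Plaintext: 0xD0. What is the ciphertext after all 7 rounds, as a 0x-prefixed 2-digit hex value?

s_0 = plaintext = 0xD0
s_1 = Round(s_0, k_0) = 0x40
s_2 = Round(s_1, k_1) = 0xAC
s_3 = Round(s_2, k_2) = 0x34
s_4 = Round(s_3, k_3) = 0x30
s_5 = Round(s_4, k_4) = 0xC3
s_6 = Round(s_5, k_5) = 0x67
s_7 = Round(s_6, k_6) = 0xB9

0xB9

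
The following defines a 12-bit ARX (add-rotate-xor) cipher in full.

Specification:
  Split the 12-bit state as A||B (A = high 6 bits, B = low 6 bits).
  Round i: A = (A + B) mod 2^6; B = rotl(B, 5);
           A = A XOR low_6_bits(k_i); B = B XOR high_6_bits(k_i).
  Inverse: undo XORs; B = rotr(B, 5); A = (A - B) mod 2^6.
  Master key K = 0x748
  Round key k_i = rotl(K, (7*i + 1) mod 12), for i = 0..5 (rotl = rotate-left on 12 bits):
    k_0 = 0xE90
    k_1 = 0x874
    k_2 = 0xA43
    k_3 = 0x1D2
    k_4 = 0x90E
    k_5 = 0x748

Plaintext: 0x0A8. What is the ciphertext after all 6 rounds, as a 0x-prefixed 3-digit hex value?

0x128

s_0 = plaintext = 0x0A8
s_1 = Round(s_0, k_0) = 0xEAE
s_2 = Round(s_1, k_1) = 0x736
s_3 = Round(s_2, k_2) = 0x472
s_4 = Round(s_3, k_3) = 0x45E
s_5 = Round(s_4, k_4) = 0x86B
s_6 = Round(s_5, k_5) = 0x128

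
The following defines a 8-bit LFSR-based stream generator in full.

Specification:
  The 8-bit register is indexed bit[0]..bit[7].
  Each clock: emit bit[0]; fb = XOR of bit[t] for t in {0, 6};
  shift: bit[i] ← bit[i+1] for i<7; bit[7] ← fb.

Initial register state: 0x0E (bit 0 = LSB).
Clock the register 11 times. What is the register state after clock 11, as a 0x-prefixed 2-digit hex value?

reg_0 = 0x0E
clock 1: out=0, reg = 0x07
clock 2: out=1, reg = 0x83
clock 3: out=1, reg = 0xC1
clock 4: out=1, reg = 0x60
clock 5: out=0, reg = 0xB0
clock 6: out=0, reg = 0x58
clock 7: out=0, reg = 0xAC
clock 8: out=0, reg = 0x56
clock 9: out=0, reg = 0xAB
clock 10: out=1, reg = 0xD5
clock 11: out=1, reg = 0x6A

0x6A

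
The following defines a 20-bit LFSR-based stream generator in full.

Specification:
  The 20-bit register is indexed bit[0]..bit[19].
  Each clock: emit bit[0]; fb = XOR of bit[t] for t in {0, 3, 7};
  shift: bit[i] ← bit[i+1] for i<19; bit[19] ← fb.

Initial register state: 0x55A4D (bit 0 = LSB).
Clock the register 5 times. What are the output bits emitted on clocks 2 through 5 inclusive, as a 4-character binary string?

0110

reg_0 = 0x55A4D
clock 1: out=1, reg = 0x2AD26
clock 2: out=0, reg = 0x15693
clock 3: out=1, reg = 0x0AB49
clock 4: out=1, reg = 0x055A4
clock 5: out=0, reg = 0x82AD2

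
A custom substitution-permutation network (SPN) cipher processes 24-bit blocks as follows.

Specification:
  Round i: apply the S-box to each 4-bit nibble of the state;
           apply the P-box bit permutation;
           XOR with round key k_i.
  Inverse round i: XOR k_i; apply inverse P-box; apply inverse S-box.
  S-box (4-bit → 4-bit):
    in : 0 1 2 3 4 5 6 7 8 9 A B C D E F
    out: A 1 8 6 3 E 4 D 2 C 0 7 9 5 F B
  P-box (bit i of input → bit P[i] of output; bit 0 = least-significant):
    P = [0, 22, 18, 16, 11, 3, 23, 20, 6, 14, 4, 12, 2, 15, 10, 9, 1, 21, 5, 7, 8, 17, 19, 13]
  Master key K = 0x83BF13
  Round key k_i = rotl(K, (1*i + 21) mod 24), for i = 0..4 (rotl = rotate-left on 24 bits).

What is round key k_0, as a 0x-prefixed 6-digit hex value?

K = 0x83BF13
k_0 = rotl(K, (1*0+21) mod 24) = rotl(K, 21) = 0x7077E2

0x7077E2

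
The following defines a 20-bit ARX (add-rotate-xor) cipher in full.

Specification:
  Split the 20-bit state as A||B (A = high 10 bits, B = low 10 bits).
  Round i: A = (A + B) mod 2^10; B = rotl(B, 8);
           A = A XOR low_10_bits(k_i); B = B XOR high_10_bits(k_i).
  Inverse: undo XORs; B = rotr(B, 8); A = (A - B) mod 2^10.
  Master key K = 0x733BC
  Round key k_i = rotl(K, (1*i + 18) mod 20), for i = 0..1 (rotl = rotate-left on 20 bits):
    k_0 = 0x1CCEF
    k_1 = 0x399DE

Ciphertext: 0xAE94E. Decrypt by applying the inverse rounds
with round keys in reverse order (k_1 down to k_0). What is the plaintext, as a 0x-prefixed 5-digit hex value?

0x38B4A

s_0 = ciphertext = 0xAE94E
s_1 = InvRound(s_0, k_1) = 0x30EA1
s_2 = InvRound(s_1, k_0) = 0x38B4A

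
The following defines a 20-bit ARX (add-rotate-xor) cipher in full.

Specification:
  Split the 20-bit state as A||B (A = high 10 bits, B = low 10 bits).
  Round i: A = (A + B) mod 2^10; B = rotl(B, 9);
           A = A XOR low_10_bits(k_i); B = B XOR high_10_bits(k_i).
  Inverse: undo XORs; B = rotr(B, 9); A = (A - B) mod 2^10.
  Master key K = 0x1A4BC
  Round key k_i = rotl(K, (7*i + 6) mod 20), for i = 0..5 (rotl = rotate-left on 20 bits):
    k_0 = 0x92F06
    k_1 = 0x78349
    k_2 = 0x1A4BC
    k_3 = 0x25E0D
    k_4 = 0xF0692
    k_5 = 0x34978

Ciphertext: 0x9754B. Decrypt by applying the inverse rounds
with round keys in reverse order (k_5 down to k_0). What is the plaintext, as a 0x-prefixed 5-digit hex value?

0x0874B

s_0 = ciphertext = 0x9754B
s_1 = InvRound(s_0, k_5) = 0xFCF32
s_2 = InvRound(s_1, k_4) = 0xDEDE6
s_3 = InvRound(s_2, k_3) = 0xA52E2
s_4 = InvRound(s_3, k_2) = 0x44517
s_5 = InvRound(s_4, k_1) = 0x1A9EE
s_6 = InvRound(s_5, k_0) = 0x0874B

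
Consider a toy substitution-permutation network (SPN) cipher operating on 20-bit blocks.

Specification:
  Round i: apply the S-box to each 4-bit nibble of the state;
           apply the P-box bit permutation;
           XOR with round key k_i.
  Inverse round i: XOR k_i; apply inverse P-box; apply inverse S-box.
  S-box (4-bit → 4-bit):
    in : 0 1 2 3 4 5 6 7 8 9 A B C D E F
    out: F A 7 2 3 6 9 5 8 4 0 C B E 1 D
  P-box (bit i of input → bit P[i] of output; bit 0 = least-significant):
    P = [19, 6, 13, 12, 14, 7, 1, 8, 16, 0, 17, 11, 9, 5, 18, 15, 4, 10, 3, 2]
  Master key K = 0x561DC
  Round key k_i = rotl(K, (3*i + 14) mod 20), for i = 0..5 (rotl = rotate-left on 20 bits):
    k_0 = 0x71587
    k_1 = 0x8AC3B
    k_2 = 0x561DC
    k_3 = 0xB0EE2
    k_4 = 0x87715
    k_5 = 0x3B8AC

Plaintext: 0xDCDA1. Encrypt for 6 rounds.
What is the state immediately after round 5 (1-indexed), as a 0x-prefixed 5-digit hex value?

0x267BC

s_0 = plaintext = 0xDCDA1
s_1 = Round(s_0, k_0) = 0x58BEA
s_2 = Round(s_1, k_1) = 0xA6033
s_3 = Round(s_2, k_2) = 0x6EB1D
s_4 = Round(s_3, k_3) = 0x93536
s_5 = Round(s_4, k_4) = 0x267BC
s_6 = Round(s_5, k_5) = 0x82FF6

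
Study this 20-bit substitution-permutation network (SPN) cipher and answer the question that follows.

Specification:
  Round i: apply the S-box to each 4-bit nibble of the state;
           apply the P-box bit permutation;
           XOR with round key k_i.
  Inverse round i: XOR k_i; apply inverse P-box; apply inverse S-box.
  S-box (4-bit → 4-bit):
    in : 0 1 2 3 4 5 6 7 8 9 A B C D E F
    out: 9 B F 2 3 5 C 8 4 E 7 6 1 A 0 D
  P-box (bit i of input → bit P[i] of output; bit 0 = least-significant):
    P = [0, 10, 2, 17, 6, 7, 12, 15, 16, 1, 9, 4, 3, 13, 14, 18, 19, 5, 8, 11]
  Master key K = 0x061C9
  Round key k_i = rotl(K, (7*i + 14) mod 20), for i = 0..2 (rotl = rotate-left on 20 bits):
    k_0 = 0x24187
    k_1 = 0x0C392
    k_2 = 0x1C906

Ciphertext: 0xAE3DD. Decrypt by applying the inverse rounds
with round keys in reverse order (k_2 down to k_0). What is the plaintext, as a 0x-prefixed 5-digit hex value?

0x047D1

s_0 = ciphertext = 0xAE3DD
s_1 = InvRound(s_0, k_2) = 0x04240
s_2 = InvRound(s_1, k_1) = 0x8ED1E
s_3 = InvRound(s_2, k_0) = 0x047D1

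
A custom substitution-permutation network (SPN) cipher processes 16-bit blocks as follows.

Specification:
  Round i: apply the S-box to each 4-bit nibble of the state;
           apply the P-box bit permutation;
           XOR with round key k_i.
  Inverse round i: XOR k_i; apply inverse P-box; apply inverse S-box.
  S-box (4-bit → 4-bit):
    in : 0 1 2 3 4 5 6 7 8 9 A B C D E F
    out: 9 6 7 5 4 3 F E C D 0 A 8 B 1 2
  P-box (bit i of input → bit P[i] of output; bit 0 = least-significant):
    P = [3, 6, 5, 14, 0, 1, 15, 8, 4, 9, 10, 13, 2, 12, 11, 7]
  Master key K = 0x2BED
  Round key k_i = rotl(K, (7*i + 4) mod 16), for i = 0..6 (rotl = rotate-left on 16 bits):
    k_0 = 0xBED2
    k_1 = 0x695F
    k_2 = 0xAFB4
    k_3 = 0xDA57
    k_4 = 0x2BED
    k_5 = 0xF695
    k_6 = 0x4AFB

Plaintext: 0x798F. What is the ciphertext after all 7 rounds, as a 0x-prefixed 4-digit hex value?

0xB185

s_0 = plaintext = 0x798F
s_1 = Round(s_0, k_0) = 0x0302
s_2 = Round(s_1, k_1) = 0x6CA2
s_3 = Round(s_2, k_2) = 0x9758
s_4 = Round(s_3, k_3) = 0xB4F0
s_5 = Round(s_4, k_4) = 0x7F67
s_6 = Round(s_5, k_5) = 0x2D76
s_7 = Round(s_6, k_6) = 0xB185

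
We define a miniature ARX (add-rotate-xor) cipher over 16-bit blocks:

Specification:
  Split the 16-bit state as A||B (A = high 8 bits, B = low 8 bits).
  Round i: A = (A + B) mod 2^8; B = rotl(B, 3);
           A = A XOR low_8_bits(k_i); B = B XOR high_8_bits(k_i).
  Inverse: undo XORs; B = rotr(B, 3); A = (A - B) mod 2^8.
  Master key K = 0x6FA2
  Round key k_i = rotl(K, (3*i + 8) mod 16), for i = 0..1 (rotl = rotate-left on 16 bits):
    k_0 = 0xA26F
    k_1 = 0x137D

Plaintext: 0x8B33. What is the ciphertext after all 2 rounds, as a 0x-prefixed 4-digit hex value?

s_0 = plaintext = 0x8B33
s_1 = Round(s_0, k_0) = 0xD13B
s_2 = Round(s_1, k_1) = 0x71CA

0x71CA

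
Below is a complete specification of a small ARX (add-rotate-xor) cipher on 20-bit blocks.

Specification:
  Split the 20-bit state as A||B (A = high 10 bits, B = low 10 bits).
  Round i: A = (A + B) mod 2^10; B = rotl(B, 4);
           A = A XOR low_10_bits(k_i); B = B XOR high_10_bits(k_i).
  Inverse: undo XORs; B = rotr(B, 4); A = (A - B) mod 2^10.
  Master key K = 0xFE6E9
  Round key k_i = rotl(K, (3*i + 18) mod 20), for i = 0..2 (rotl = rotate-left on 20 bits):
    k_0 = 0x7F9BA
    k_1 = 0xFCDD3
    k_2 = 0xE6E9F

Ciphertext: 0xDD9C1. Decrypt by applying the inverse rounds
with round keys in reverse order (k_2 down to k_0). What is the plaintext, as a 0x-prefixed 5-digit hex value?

s_0 = ciphertext = 0xDD9C1
s_1 = InvRound(s_0, k_2) = 0xD12A5
s_2 = InvRound(s_1, k_1) = 0x40995
s_3 = InvRound(s_2, k_0) = 0x7CAC6

0x7CAC6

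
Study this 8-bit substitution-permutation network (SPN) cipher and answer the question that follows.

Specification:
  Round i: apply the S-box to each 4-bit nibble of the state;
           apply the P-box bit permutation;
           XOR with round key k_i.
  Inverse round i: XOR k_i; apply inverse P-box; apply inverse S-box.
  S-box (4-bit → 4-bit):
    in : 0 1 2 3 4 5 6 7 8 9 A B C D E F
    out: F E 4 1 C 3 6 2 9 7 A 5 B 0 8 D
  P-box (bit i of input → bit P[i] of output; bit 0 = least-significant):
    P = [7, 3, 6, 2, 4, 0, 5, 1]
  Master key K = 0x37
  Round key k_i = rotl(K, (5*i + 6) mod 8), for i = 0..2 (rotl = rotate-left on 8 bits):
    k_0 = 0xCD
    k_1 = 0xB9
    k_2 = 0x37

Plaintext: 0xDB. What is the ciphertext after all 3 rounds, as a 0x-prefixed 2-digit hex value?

s_0 = plaintext = 0xDB
s_1 = Round(s_0, k_0) = 0x0D
s_2 = Round(s_1, k_1) = 0x8A
s_3 = Round(s_2, k_2) = 0x29

0x29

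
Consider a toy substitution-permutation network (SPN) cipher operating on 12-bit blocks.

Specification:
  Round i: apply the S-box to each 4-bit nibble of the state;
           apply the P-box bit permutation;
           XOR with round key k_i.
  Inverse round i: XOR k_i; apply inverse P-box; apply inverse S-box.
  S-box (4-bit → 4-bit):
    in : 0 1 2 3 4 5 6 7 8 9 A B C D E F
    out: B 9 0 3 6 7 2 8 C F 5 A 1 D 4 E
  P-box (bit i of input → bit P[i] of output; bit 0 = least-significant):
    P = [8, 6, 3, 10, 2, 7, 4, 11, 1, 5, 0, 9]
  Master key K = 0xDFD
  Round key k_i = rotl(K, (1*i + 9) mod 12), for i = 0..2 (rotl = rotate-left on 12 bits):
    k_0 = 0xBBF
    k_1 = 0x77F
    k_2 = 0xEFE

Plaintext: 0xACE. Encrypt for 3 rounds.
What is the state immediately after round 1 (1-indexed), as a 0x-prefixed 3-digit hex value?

s_0 = plaintext = 0xACE
s_1 = Round(s_0, k_0) = 0xBB0
s_2 = Round(s_1, k_1) = 0x89F
s_3 = Round(s_2, k_2) = 0x023

0xBB0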